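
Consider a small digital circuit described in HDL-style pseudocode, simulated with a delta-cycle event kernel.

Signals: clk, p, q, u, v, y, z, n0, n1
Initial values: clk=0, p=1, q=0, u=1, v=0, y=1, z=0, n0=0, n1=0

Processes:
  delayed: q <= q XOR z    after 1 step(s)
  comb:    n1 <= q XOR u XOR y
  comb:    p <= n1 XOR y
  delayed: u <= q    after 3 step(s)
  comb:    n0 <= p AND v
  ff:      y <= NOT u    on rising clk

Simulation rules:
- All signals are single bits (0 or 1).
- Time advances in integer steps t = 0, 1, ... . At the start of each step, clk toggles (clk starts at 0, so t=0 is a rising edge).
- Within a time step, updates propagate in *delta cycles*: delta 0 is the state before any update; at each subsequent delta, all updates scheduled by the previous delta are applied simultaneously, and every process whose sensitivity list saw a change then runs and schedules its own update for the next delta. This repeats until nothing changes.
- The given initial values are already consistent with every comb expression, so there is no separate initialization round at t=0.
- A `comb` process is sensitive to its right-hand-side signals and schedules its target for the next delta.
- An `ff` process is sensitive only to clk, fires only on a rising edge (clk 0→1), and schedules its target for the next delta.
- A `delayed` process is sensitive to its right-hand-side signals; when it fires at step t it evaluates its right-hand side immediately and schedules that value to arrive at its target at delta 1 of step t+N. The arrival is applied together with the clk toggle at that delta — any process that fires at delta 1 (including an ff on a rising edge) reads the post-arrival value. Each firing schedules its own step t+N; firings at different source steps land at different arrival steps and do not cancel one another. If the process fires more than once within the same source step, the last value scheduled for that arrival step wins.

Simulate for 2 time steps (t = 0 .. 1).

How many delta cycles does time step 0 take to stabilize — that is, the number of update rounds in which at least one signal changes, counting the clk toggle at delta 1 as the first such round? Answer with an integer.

[bits: p,q,clk,n0,v,y,n1,u,z]
t=0: Δ0=100001010 Δ1=101001010 Δ2=101000010 Δ3=001000110 Δ4=101000110 | 4Δ
t=1: Δ0=101000110 Δ1=100000110 | 1Δ

4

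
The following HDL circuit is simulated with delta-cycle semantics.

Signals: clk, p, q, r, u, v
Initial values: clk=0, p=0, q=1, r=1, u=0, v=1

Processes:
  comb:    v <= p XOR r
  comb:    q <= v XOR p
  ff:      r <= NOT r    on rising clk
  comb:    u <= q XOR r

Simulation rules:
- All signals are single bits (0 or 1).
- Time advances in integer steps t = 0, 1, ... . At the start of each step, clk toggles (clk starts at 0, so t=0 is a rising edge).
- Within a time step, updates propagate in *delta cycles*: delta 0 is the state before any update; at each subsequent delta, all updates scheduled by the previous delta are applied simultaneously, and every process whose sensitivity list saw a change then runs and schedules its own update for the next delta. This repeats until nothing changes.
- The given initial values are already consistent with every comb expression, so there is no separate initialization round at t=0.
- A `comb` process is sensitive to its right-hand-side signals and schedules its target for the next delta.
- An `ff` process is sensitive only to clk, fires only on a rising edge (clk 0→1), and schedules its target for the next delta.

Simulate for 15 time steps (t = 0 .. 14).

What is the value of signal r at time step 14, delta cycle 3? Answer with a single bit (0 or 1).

[bits: v,p,u,q,clk,r]
t=0: Δ0=100101 Δ1=100111 Δ2=100110 Δ3=001110 Δ4=001010 Δ5=000010 | 5Δ
t=1: Δ0=000010 Δ1=000000 | 1Δ
t=2: Δ0=000000 Δ1=000010 Δ2=000011 Δ3=101011 Δ4=101111 Δ5=100111 | 5Δ
t=3: Δ0=100111 Δ1=100101 | 1Δ
t=4: Δ0=100101 Δ1=100111 Δ2=100110 Δ3=001110 Δ4=001010 Δ5=000010 | 5Δ
t=5: Δ0=000010 Δ1=000000 | 1Δ
t=6: Δ0=000000 Δ1=000010 Δ2=000011 Δ3=101011 Δ4=101111 Δ5=100111 | 5Δ
t=7: Δ0=100111 Δ1=100101 | 1Δ
t=8: Δ0=100101 Δ1=100111 Δ2=100110 Δ3=001110 Δ4=001010 Δ5=000010 | 5Δ
t=9: Δ0=000010 Δ1=000000 | 1Δ
t=10: Δ0=000000 Δ1=000010 Δ2=000011 Δ3=101011 Δ4=101111 Δ5=100111 | 5Δ
t=11: Δ0=100111 Δ1=100101 | 1Δ
t=12: Δ0=100101 Δ1=100111 Δ2=100110 Δ3=001110 Δ4=001010 Δ5=000010 | 5Δ
t=13: Δ0=000010 Δ1=000000 | 1Δ
t=14: Δ0=000000 Δ1=000010 Δ2=000011 Δ3=101011 Δ4=101111 Δ5=100111 | 5Δ

1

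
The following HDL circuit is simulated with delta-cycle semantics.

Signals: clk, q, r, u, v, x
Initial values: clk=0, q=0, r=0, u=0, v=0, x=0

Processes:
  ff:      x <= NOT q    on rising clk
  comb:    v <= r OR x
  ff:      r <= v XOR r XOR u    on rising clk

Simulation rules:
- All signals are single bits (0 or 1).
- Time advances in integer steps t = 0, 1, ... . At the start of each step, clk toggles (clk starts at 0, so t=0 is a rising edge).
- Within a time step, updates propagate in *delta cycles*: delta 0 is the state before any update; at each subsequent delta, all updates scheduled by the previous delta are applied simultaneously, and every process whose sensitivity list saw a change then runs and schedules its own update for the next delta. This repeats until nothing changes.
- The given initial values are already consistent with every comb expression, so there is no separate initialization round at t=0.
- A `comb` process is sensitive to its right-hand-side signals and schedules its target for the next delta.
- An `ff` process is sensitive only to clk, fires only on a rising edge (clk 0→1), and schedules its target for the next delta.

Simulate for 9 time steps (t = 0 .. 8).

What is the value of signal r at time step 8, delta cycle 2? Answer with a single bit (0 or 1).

0

[bits: q,x,u,v,clk,r]
t=0: Δ0=000000 Δ1=000010 Δ2=010010 Δ3=010110 | 3Δ
t=1: Δ0=010110 Δ1=010100 | 1Δ
t=2: Δ0=010100 Δ1=010110 Δ2=010111 | 2Δ
t=3: Δ0=010111 Δ1=010101 | 1Δ
t=4: Δ0=010101 Δ1=010111 Δ2=010110 | 2Δ
t=5: Δ0=010110 Δ1=010100 | 1Δ
t=6: Δ0=010100 Δ1=010110 Δ2=010111 | 2Δ
t=7: Δ0=010111 Δ1=010101 | 1Δ
t=8: Δ0=010101 Δ1=010111 Δ2=010110 | 2Δ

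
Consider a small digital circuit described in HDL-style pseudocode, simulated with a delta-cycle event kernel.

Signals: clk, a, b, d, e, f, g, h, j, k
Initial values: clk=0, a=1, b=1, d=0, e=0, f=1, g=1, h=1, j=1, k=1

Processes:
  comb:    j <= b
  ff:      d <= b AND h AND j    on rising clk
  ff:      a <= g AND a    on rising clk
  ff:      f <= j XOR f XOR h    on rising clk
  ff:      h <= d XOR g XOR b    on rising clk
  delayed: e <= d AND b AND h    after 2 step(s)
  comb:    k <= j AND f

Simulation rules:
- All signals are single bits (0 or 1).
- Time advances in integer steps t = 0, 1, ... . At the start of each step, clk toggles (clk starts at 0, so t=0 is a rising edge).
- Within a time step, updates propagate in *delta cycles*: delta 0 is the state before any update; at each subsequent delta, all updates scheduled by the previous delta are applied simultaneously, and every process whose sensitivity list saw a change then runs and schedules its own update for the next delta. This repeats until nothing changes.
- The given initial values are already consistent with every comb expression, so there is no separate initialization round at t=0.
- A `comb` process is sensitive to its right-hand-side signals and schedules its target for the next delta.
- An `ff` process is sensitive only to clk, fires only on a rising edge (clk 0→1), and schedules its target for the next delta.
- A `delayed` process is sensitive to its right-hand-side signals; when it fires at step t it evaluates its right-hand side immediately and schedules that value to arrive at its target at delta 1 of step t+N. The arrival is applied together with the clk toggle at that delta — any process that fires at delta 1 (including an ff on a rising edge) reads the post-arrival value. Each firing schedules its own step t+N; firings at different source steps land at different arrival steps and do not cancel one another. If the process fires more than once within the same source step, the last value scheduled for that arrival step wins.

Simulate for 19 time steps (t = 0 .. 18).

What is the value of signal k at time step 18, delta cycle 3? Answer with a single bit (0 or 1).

t=0 Δ0: g=1 k=1 a=1 h=1 e=0 f=1 j=1 b=1 clk=0 d=0
  Δ1: clk:0→1
  Δ2: h:1→0, d:0→1
  (2Δ to stable)
t=1 Δ0: g=1 k=1 a=1 h=0 e=0 f=1 j=1 b=1 clk=1 d=1
  Δ1: clk:1→0
  (1Δ to stable)
t=2 Δ0: g=1 k=1 a=1 h=0 e=0 f=1 j=1 b=1 clk=0 d=1
  Δ1: clk:0→1
  Δ2: h:0→1, f:1→0, d:1→0
  Δ3: k:1→0
  (3Δ to stable)
t=3 Δ0: g=1 k=0 a=1 h=1 e=0 f=0 j=1 b=1 clk=1 d=0
  Δ1: clk:1→0
  (1Δ to stable)
t=4 Δ0: g=1 k=0 a=1 h=1 e=0 f=0 j=1 b=1 clk=0 d=0
  Δ1: clk:0→1
  Δ2: h:1→0, d:0→1
  (2Δ to stable)
t=5 Δ0: g=1 k=0 a=1 h=0 e=0 f=0 j=1 b=1 clk=1 d=1
  Δ1: clk:1→0
  (1Δ to stable)
t=6 Δ0: g=1 k=0 a=1 h=0 e=0 f=0 j=1 b=1 clk=0 d=1
  Δ1: clk:0→1
  Δ2: h:0→1, f:0→1, d:1→0
  Δ3: k:0→1
  (3Δ to stable)
t=7 Δ0: g=1 k=1 a=1 h=1 e=0 f=1 j=1 b=1 clk=1 d=0
  Δ1: clk:1→0
  (1Δ to stable)
t=8 Δ0: g=1 k=1 a=1 h=1 e=0 f=1 j=1 b=1 clk=0 d=0
  Δ1: clk:0→1
  Δ2: h:1→0, d:0→1
  (2Δ to stable)
t=9 Δ0: g=1 k=1 a=1 h=0 e=0 f=1 j=1 b=1 clk=1 d=1
  Δ1: clk:1→0
  (1Δ to stable)
t=10 Δ0: g=1 k=1 a=1 h=0 e=0 f=1 j=1 b=1 clk=0 d=1
  Δ1: clk:0→1
  Δ2: h:0→1, f:1→0, d:1→0
  Δ3: k:1→0
  (3Δ to stable)
t=11 Δ0: g=1 k=0 a=1 h=1 e=0 f=0 j=1 b=1 clk=1 d=0
  Δ1: clk:1→0
  (1Δ to stable)
t=12 Δ0: g=1 k=0 a=1 h=1 e=0 f=0 j=1 b=1 clk=0 d=0
  Δ1: clk:0→1
  Δ2: h:1→0, d:0→1
  (2Δ to stable)
t=13 Δ0: g=1 k=0 a=1 h=0 e=0 f=0 j=1 b=1 clk=1 d=1
  Δ1: clk:1→0
  (1Δ to stable)
t=14 Δ0: g=1 k=0 a=1 h=0 e=0 f=0 j=1 b=1 clk=0 d=1
  Δ1: clk:0→1
  Δ2: h:0→1, f:0→1, d:1→0
  Δ3: k:0→1
  (3Δ to stable)
t=15 Δ0: g=1 k=1 a=1 h=1 e=0 f=1 j=1 b=1 clk=1 d=0
  Δ1: clk:1→0
  (1Δ to stable)
t=16 Δ0: g=1 k=1 a=1 h=1 e=0 f=1 j=1 b=1 clk=0 d=0
  Δ1: clk:0→1
  Δ2: h:1→0, d:0→1
  (2Δ to stable)
t=17 Δ0: g=1 k=1 a=1 h=0 e=0 f=1 j=1 b=1 clk=1 d=1
  Δ1: clk:1→0
  (1Δ to stable)
t=18 Δ0: g=1 k=1 a=1 h=0 e=0 f=1 j=1 b=1 clk=0 d=1
  Δ1: clk:0→1
  Δ2: h:0→1, f:1→0, d:1→0
  Δ3: k:1→0
  (3Δ to stable)

0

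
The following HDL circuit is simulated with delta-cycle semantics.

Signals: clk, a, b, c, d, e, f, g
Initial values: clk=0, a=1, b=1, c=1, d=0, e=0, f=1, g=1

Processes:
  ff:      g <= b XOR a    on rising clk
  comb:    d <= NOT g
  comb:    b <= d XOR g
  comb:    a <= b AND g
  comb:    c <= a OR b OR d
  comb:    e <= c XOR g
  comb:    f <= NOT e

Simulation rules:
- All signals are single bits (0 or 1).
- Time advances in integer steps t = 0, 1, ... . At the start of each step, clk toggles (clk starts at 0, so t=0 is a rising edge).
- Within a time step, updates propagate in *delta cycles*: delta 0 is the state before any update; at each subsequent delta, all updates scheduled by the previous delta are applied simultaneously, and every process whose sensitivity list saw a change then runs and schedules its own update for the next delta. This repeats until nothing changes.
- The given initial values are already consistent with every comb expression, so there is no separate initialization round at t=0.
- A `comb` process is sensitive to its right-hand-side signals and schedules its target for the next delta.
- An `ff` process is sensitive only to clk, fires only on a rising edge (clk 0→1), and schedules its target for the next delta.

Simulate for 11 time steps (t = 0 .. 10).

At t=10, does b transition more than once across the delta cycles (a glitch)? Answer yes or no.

yes

t=0 Δ0: a=1 d=0 g=1 c=1 b=1 clk=0 e=0 f=1
  Δ1: clk:0→1
  Δ2: g:1→0
  Δ3: a:1→0, d:0→1, b:1→0, e:0→1
  Δ4: b:0→1, f:1→0
  (4Δ to stable)
t=1 Δ0: a=0 d=1 g=0 c=1 b=1 clk=1 e=1 f=0
  Δ1: clk:1→0
  (1Δ to stable)
t=2 Δ0: a=0 d=1 g=0 c=1 b=1 clk=0 e=1 f=0
  Δ1: clk:0→1
  Δ2: g:0→1
  Δ3: a:0→1, d:1→0, b:1→0, e:1→0
  Δ4: a:1→0, b:0→1, f:0→1
  Δ5: a:0→1
  (5Δ to stable)
t=3 Δ0: a=1 d=0 g=1 c=1 b=1 clk=1 e=0 f=1
  Δ1: clk:1→0
  (1Δ to stable)
t=4 Δ0: a=1 d=0 g=1 c=1 b=1 clk=0 e=0 f=1
  Δ1: clk:0→1
  Δ2: g:1→0
  Δ3: a:1→0, d:0→1, b:1→0, e:0→1
  Δ4: b:0→1, f:1→0
  (4Δ to stable)
t=5 Δ0: a=0 d=1 g=0 c=1 b=1 clk=1 e=1 f=0
  Δ1: clk:1→0
  (1Δ to stable)
t=6 Δ0: a=0 d=1 g=0 c=1 b=1 clk=0 e=1 f=0
  Δ1: clk:0→1
  Δ2: g:0→1
  Δ3: a:0→1, d:1→0, b:1→0, e:1→0
  Δ4: a:1→0, b:0→1, f:0→1
  Δ5: a:0→1
  (5Δ to stable)
t=7 Δ0: a=1 d=0 g=1 c=1 b=1 clk=1 e=0 f=1
  Δ1: clk:1→0
  (1Δ to stable)
t=8 Δ0: a=1 d=0 g=1 c=1 b=1 clk=0 e=0 f=1
  Δ1: clk:0→1
  Δ2: g:1→0
  Δ3: a:1→0, d:0→1, b:1→0, e:0→1
  Δ4: b:0→1, f:1→0
  (4Δ to stable)
t=9 Δ0: a=0 d=1 g=0 c=1 b=1 clk=1 e=1 f=0
  Δ1: clk:1→0
  (1Δ to stable)
t=10 Δ0: a=0 d=1 g=0 c=1 b=1 clk=0 e=1 f=0
  Δ1: clk:0→1
  Δ2: g:0→1
  Δ3: a:0→1, d:1→0, b:1→0, e:1→0
  Δ4: a:1→0, b:0→1, f:0→1
  Δ5: a:0→1
  (5Δ to stable)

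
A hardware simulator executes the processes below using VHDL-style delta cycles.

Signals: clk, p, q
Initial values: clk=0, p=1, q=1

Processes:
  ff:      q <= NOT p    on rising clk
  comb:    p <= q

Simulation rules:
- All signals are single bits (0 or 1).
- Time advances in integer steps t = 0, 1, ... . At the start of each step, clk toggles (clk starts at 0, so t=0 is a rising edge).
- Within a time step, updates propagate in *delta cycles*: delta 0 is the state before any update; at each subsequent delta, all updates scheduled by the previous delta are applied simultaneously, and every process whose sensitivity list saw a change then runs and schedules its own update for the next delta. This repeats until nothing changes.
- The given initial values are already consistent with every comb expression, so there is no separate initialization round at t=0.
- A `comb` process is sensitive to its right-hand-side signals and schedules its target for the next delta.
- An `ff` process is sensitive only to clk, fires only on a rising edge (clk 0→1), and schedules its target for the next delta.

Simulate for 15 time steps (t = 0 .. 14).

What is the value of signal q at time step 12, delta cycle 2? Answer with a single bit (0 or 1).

0

t0.Δ0 clk=0 q=1 p=1
t0.Δ1 clk=1 q=1 p=1
t0.Δ2 clk=1 q=0 p=1
t0.Δ3 clk=1 q=0 p=0
t1.Δ0 clk=1 q=0 p=0
t1.Δ1 clk=0 q=0 p=0
t2.Δ0 clk=0 q=0 p=0
t2.Δ1 clk=1 q=0 p=0
t2.Δ2 clk=1 q=1 p=0
t2.Δ3 clk=1 q=1 p=1
t3.Δ0 clk=1 q=1 p=1
t3.Δ1 clk=0 q=1 p=1
t4.Δ0 clk=0 q=1 p=1
t4.Δ1 clk=1 q=1 p=1
t4.Δ2 clk=1 q=0 p=1
t4.Δ3 clk=1 q=0 p=0
t5.Δ0 clk=1 q=0 p=0
t5.Δ1 clk=0 q=0 p=0
t6.Δ0 clk=0 q=0 p=0
t6.Δ1 clk=1 q=0 p=0
t6.Δ2 clk=1 q=1 p=0
t6.Δ3 clk=1 q=1 p=1
t7.Δ0 clk=1 q=1 p=1
t7.Δ1 clk=0 q=1 p=1
t8.Δ0 clk=0 q=1 p=1
t8.Δ1 clk=1 q=1 p=1
t8.Δ2 clk=1 q=0 p=1
t8.Δ3 clk=1 q=0 p=0
t9.Δ0 clk=1 q=0 p=0
t9.Δ1 clk=0 q=0 p=0
t10.Δ0 clk=0 q=0 p=0
t10.Δ1 clk=1 q=0 p=0
t10.Δ2 clk=1 q=1 p=0
t10.Δ3 clk=1 q=1 p=1
t11.Δ0 clk=1 q=1 p=1
t11.Δ1 clk=0 q=1 p=1
t12.Δ0 clk=0 q=1 p=1
t12.Δ1 clk=1 q=1 p=1
t12.Δ2 clk=1 q=0 p=1
t12.Δ3 clk=1 q=0 p=0
t13.Δ0 clk=1 q=0 p=0
t13.Δ1 clk=0 q=0 p=0
t14.Δ0 clk=0 q=0 p=0
t14.Δ1 clk=1 q=0 p=0
t14.Δ2 clk=1 q=1 p=0
t14.Δ3 clk=1 q=1 p=1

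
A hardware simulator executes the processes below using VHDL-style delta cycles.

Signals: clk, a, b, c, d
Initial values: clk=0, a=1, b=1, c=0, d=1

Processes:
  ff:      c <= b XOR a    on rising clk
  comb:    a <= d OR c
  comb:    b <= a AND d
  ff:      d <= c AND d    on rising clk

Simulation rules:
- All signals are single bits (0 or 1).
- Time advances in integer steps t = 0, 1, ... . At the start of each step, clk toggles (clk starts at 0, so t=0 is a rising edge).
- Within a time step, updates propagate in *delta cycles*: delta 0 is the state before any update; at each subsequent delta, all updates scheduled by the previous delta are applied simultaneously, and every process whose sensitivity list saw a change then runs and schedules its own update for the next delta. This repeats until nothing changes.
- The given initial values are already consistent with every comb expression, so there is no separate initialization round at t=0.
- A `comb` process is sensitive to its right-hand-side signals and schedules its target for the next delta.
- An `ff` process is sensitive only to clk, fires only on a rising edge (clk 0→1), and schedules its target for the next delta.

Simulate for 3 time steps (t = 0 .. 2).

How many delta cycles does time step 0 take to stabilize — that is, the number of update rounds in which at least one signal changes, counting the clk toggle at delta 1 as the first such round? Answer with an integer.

3

[bits: a,b,c,clk,d]
t=0: Δ0=11001 Δ1=11011 Δ2=11010 Δ3=00010 | 3Δ
t=1: Δ0=00010 Δ1=00000 | 1Δ
t=2: Δ0=00000 Δ1=00010 | 1Δ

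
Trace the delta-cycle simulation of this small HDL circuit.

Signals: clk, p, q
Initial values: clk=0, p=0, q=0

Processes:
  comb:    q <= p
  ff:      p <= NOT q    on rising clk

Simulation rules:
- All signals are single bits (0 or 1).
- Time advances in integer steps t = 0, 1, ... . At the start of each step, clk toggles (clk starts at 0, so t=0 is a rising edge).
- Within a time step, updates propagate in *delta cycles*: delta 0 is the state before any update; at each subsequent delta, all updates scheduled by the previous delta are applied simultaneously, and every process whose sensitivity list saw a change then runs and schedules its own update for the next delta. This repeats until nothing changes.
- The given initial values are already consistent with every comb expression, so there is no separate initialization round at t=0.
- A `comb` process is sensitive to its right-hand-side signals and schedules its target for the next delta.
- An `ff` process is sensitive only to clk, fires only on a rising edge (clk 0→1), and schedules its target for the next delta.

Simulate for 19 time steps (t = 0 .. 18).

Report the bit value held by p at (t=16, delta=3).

[bits: p,q,clk]
t=0: Δ0=000 Δ1=001 Δ2=101 Δ3=111 | 3Δ
t=1: Δ0=111 Δ1=110 | 1Δ
t=2: Δ0=110 Δ1=111 Δ2=011 Δ3=001 | 3Δ
t=3: Δ0=001 Δ1=000 | 1Δ
t=4: Δ0=000 Δ1=001 Δ2=101 Δ3=111 | 3Δ
t=5: Δ0=111 Δ1=110 | 1Δ
t=6: Δ0=110 Δ1=111 Δ2=011 Δ3=001 | 3Δ
t=7: Δ0=001 Δ1=000 | 1Δ
t=8: Δ0=000 Δ1=001 Δ2=101 Δ3=111 | 3Δ
t=9: Δ0=111 Δ1=110 | 1Δ
t=10: Δ0=110 Δ1=111 Δ2=011 Δ3=001 | 3Δ
t=11: Δ0=001 Δ1=000 | 1Δ
t=12: Δ0=000 Δ1=001 Δ2=101 Δ3=111 | 3Δ
t=13: Δ0=111 Δ1=110 | 1Δ
t=14: Δ0=110 Δ1=111 Δ2=011 Δ3=001 | 3Δ
t=15: Δ0=001 Δ1=000 | 1Δ
t=16: Δ0=000 Δ1=001 Δ2=101 Δ3=111 | 3Δ
t=17: Δ0=111 Δ1=110 | 1Δ
t=18: Δ0=110 Δ1=111 Δ2=011 Δ3=001 | 3Δ

1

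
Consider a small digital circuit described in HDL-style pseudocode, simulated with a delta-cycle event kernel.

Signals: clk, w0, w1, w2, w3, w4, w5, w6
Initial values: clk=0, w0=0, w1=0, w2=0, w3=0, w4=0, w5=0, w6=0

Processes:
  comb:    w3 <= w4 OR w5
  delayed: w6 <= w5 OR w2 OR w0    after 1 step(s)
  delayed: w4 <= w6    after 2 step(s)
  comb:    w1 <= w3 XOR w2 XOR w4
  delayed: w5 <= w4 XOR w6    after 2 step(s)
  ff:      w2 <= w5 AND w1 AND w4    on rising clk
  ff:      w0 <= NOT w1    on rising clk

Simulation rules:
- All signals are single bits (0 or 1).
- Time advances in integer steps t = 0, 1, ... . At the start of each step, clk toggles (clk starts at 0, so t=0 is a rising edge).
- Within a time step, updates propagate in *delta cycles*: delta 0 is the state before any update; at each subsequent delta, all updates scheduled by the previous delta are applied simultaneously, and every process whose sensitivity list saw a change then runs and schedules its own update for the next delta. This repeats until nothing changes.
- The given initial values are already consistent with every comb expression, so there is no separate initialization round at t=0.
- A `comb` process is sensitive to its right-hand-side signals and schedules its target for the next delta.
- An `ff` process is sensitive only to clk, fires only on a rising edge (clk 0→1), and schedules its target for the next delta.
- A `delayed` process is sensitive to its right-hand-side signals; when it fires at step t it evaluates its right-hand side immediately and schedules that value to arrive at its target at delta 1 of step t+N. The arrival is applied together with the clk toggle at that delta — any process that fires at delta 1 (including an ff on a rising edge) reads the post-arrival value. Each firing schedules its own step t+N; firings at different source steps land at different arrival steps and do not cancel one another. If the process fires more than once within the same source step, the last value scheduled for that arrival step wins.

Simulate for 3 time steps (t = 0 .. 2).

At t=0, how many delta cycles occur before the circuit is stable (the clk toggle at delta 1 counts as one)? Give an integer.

t=0 Δ0: w0=0 w6=0 w5=0 w1=0 w4=0 clk=0 w3=0 w2=0
  Δ1: clk:0→1
  Δ2: w0:0→1
  (2Δ to stable)
t=1 Δ0: w0=1 w6=0 w5=0 w1=0 w4=0 clk=1 w3=0 w2=0
  Δ1: w6:0→1, clk:1→0
  (1Δ to stable)
t=2 Δ0: w0=1 w6=1 w5=0 w1=0 w4=0 clk=0 w3=0 w2=0
  Δ1: clk:0→1
  (1Δ to stable)

2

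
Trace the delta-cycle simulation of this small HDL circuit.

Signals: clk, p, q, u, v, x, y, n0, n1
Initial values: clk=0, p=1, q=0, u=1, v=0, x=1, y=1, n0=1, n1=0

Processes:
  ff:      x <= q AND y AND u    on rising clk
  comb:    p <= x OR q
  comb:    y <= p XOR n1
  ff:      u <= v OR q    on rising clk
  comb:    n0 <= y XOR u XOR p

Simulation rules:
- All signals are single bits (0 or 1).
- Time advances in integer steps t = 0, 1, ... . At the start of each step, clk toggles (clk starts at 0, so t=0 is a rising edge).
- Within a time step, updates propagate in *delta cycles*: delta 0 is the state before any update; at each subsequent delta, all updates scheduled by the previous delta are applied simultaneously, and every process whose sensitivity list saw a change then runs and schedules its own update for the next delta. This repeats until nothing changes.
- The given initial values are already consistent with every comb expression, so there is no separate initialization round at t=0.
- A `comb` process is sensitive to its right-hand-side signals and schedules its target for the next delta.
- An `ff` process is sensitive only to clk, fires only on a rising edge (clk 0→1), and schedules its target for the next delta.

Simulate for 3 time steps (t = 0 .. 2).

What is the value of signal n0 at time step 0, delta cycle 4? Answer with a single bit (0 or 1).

1

t=0 Δ0: y=1 u=1 p=1 n1=0 q=0 clk=0 x=1 v=0 n0=1
  Δ1: clk:0→1
  Δ2: u:1→0, x:1→0
  Δ3: p:1→0, n0:1→0
  Δ4: y:1→0, n0:0→1
  Δ5: n0:1→0
  (5Δ to stable)
t=1 Δ0: y=0 u=0 p=0 n1=0 q=0 clk=1 x=0 v=0 n0=0
  Δ1: clk:1→0
  (1Δ to stable)
t=2 Δ0: y=0 u=0 p=0 n1=0 q=0 clk=0 x=0 v=0 n0=0
  Δ1: clk:0→1
  (1Δ to stable)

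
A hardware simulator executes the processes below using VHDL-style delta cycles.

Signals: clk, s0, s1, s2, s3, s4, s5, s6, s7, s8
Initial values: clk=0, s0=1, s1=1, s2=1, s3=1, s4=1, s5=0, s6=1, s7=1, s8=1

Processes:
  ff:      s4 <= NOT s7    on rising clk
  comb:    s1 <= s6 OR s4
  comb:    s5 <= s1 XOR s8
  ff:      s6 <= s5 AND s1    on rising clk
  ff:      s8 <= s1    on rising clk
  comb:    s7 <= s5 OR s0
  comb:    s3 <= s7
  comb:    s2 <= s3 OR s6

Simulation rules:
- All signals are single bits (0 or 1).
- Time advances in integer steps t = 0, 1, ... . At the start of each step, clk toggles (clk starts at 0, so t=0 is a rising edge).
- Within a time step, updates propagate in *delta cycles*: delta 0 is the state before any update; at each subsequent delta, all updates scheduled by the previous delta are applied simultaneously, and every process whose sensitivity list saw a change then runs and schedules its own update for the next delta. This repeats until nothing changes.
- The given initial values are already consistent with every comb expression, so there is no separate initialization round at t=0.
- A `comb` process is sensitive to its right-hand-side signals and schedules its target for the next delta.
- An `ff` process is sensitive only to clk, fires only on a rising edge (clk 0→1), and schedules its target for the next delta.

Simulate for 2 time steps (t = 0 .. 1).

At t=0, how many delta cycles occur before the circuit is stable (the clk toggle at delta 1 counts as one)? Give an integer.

[bits: s2,clk,s4,s3,s1,s8,s6,s0,s5,s7]
t=0: Δ0=1011111101 Δ1=1111111101 Δ2=1101110101 Δ3=1101010101 Δ4=1101010111 | 4Δ
t=1: Δ0=1101010111 Δ1=1001010111 | 1Δ

4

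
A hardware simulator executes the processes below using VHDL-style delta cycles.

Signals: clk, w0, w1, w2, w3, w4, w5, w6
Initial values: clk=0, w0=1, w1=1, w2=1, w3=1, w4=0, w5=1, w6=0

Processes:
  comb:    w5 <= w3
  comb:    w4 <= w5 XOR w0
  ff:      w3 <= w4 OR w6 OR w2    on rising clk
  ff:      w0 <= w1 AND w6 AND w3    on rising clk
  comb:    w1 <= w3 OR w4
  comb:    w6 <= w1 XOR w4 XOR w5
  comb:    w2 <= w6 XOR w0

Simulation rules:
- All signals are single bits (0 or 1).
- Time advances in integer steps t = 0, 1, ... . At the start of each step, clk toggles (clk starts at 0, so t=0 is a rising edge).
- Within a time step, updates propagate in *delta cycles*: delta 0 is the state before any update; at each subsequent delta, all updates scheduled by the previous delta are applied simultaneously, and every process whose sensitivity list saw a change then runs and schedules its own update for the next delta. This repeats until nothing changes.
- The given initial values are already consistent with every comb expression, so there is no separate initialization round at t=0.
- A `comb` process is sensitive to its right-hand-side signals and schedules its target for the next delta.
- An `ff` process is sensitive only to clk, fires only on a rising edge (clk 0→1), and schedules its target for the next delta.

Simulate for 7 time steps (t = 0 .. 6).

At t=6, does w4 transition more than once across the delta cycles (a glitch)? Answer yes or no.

[bits: w2,w6,w4,w1,w5,clk,w0,w3]
t=0: Δ0=10011011 Δ1=10011111 Δ2=10011101 Δ3=00111101 Δ4=01111101 Δ5=11111101 | 5Δ
t=1: Δ0=11111101 Δ1=11111001 | 1Δ
t=2: Δ0=11111001 Δ1=11111101 Δ2=11111111 Δ3=01011111 Δ4=00011111 Δ5=10011111 | 5Δ
t=3: Δ0=10011111 Δ1=10011011 | 1Δ
t=4: Δ0=10011011 Δ1=10011111 Δ2=10011101 Δ3=00111101 Δ4=01111101 Δ5=11111101 | 5Δ
t=5: Δ0=11111101 Δ1=11111001 | 1Δ
t=6: Δ0=11111001 Δ1=11111101 Δ2=11111111 Δ3=01011111 Δ4=00011111 Δ5=10011111 | 5Δ

no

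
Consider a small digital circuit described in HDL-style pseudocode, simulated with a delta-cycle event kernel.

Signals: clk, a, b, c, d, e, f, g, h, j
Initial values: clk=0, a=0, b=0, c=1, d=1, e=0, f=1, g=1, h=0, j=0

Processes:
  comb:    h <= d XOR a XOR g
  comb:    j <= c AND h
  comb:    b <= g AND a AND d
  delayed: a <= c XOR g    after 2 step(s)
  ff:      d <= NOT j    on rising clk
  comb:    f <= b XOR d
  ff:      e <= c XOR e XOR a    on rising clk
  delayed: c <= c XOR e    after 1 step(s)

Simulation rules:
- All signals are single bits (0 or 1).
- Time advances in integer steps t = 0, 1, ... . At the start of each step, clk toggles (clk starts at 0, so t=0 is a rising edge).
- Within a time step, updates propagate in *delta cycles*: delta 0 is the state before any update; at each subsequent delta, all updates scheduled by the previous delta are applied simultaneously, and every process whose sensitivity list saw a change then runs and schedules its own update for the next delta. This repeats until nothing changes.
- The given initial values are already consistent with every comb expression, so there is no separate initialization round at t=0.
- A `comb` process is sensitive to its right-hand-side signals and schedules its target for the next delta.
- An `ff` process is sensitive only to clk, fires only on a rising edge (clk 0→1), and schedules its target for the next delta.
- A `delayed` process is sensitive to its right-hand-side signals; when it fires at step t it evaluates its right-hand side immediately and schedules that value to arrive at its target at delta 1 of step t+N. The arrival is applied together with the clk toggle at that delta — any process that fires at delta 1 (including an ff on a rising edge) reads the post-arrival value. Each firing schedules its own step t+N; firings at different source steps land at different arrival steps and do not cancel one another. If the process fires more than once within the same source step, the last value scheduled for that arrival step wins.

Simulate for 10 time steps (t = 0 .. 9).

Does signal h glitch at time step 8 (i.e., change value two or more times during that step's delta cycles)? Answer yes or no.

t0.Δ0 b=0 clk=0 e=0 c=1 j=0 f=1 d=1 a=0 h=0 g=1
t0.Δ1 b=0 clk=1 e=0 c=1 j=0 f=1 d=1 a=0 h=0 g=1
t0.Δ2 b=0 clk=1 e=1 c=1 j=0 f=1 d=1 a=0 h=0 g=1
t1.Δ0 b=0 clk=1 e=1 c=1 j=0 f=1 d=1 a=0 h=0 g=1
t1.Δ1 b=0 clk=0 e=1 c=0 j=0 f=1 d=1 a=0 h=0 g=1
t2.Δ0 b=0 clk=0 e=1 c=0 j=0 f=1 d=1 a=0 h=0 g=1
t2.Δ1 b=0 clk=1 e=1 c=1 j=0 f=1 d=1 a=0 h=0 g=1
t2.Δ2 b=0 clk=1 e=0 c=1 j=0 f=1 d=1 a=0 h=0 g=1
t3.Δ0 b=0 clk=1 e=0 c=1 j=0 f=1 d=1 a=0 h=0 g=1
t3.Δ1 b=0 clk=0 e=0 c=1 j=0 f=1 d=1 a=1 h=0 g=1
t3.Δ2 b=1 clk=0 e=0 c=1 j=0 f=1 d=1 a=1 h=1 g=1
t3.Δ3 b=1 clk=0 e=0 c=1 j=1 f=0 d=1 a=1 h=1 g=1
t4.Δ0 b=1 clk=0 e=0 c=1 j=1 f=0 d=1 a=1 h=1 g=1
t4.Δ1 b=1 clk=1 e=0 c=1 j=1 f=0 d=1 a=0 h=1 g=1
t4.Δ2 b=0 clk=1 e=1 c=1 j=1 f=0 d=0 a=0 h=0 g=1
t4.Δ3 b=0 clk=1 e=1 c=1 j=0 f=0 d=0 a=0 h=1 g=1
t4.Δ4 b=0 clk=1 e=1 c=1 j=1 f=0 d=0 a=0 h=1 g=1
t5.Δ0 b=0 clk=1 e=1 c=1 j=1 f=0 d=0 a=0 h=1 g=1
t5.Δ1 b=0 clk=0 e=1 c=0 j=1 f=0 d=0 a=0 h=1 g=1
t5.Δ2 b=0 clk=0 e=1 c=0 j=0 f=0 d=0 a=0 h=1 g=1
t6.Δ0 b=0 clk=0 e=1 c=0 j=0 f=0 d=0 a=0 h=1 g=1
t6.Δ1 b=0 clk=1 e=1 c=1 j=0 f=0 d=0 a=0 h=1 g=1
t6.Δ2 b=0 clk=1 e=0 c=1 j=1 f=0 d=1 a=0 h=1 g=1
t6.Δ3 b=0 clk=1 e=0 c=1 j=1 f=1 d=1 a=0 h=0 g=1
t6.Δ4 b=0 clk=1 e=0 c=1 j=0 f=1 d=1 a=0 h=0 g=1
t7.Δ0 b=0 clk=1 e=0 c=1 j=0 f=1 d=1 a=0 h=0 g=1
t7.Δ1 b=0 clk=0 e=0 c=1 j=0 f=1 d=1 a=1 h=0 g=1
t7.Δ2 b=1 clk=0 e=0 c=1 j=0 f=1 d=1 a=1 h=1 g=1
t7.Δ3 b=1 clk=0 e=0 c=1 j=1 f=0 d=1 a=1 h=1 g=1
t8.Δ0 b=1 clk=0 e=0 c=1 j=1 f=0 d=1 a=1 h=1 g=1
t8.Δ1 b=1 clk=1 e=0 c=1 j=1 f=0 d=1 a=0 h=1 g=1
t8.Δ2 b=0 clk=1 e=1 c=1 j=1 f=0 d=0 a=0 h=0 g=1
t8.Δ3 b=0 clk=1 e=1 c=1 j=0 f=0 d=0 a=0 h=1 g=1
t8.Δ4 b=0 clk=1 e=1 c=1 j=1 f=0 d=0 a=0 h=1 g=1
t9.Δ0 b=0 clk=1 e=1 c=1 j=1 f=0 d=0 a=0 h=1 g=1
t9.Δ1 b=0 clk=0 e=1 c=0 j=1 f=0 d=0 a=0 h=1 g=1
t9.Δ2 b=0 clk=0 e=1 c=0 j=0 f=0 d=0 a=0 h=1 g=1

yes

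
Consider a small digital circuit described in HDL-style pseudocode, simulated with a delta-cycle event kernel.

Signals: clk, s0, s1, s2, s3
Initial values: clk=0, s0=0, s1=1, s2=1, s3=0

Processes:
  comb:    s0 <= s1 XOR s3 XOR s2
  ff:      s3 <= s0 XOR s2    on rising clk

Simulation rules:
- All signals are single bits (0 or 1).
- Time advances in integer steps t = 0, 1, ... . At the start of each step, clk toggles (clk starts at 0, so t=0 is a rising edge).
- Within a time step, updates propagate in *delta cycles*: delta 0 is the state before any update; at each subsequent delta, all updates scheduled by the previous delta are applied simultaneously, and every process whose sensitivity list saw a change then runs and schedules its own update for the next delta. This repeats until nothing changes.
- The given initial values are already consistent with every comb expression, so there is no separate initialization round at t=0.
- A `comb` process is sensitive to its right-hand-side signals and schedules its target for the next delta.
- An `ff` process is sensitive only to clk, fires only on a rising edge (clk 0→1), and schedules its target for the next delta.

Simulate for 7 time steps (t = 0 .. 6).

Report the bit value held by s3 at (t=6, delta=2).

0

[bits: clk,s3,s2,s0,s1]
t=0: Δ0=00101 Δ1=10101 Δ2=11101 Δ3=11111 | 3Δ
t=1: Δ0=11111 Δ1=01111 | 1Δ
t=2: Δ0=01111 Δ1=11111 Δ2=10111 Δ3=10101 | 3Δ
t=3: Δ0=10101 Δ1=00101 | 1Δ
t=4: Δ0=00101 Δ1=10101 Δ2=11101 Δ3=11111 | 3Δ
t=5: Δ0=11111 Δ1=01111 | 1Δ
t=6: Δ0=01111 Δ1=11111 Δ2=10111 Δ3=10101 | 3Δ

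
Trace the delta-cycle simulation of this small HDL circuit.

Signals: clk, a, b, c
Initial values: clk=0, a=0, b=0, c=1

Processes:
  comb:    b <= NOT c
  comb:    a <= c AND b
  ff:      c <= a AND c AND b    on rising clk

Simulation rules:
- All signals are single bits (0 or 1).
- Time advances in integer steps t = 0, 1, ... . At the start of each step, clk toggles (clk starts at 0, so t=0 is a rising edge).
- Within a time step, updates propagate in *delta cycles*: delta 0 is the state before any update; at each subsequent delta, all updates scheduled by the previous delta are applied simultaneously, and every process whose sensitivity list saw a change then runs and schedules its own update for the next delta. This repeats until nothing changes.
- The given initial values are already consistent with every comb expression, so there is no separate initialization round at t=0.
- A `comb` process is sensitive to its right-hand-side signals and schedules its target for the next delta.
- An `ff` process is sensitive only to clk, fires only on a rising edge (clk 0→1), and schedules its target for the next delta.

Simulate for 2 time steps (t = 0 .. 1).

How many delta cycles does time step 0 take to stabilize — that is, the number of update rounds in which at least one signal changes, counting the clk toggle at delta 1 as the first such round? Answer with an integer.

3

[bits: b,a,c,clk]
t=0: Δ0=0010 Δ1=0011 Δ2=0001 Δ3=1001 | 3Δ
t=1: Δ0=1001 Δ1=1000 | 1Δ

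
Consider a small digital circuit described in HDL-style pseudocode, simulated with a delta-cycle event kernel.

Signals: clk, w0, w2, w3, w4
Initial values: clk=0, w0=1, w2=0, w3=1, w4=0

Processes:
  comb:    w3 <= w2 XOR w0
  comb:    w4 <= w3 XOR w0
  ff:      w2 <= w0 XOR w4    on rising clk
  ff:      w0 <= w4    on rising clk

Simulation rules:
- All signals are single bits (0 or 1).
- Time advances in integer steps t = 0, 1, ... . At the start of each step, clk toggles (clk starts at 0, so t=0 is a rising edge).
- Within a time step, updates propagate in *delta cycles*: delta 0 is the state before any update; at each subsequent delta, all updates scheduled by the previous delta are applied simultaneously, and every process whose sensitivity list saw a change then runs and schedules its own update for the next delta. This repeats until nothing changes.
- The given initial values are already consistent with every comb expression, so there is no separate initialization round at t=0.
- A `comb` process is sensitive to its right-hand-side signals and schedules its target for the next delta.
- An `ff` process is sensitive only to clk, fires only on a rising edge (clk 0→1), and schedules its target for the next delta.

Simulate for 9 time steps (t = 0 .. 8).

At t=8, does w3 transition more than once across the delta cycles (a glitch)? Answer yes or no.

no

t0.Δ0 w2=0 w0=1 clk=0 w3=1 w4=0
t0.Δ1 w2=0 w0=1 clk=1 w3=1 w4=0
t0.Δ2 w2=1 w0=0 clk=1 w3=1 w4=0
t0.Δ3 w2=1 w0=0 clk=1 w3=1 w4=1
t1.Δ0 w2=1 w0=0 clk=1 w3=1 w4=1
t1.Δ1 w2=1 w0=0 clk=0 w3=1 w4=1
t2.Δ0 w2=1 w0=0 clk=0 w3=1 w4=1
t2.Δ1 w2=1 w0=0 clk=1 w3=1 w4=1
t2.Δ2 w2=1 w0=1 clk=1 w3=1 w4=1
t2.Δ3 w2=1 w0=1 clk=1 w3=0 w4=0
t2.Δ4 w2=1 w0=1 clk=1 w3=0 w4=1
t3.Δ0 w2=1 w0=1 clk=1 w3=0 w4=1
t3.Δ1 w2=1 w0=1 clk=0 w3=0 w4=1
t4.Δ0 w2=1 w0=1 clk=0 w3=0 w4=1
t4.Δ1 w2=1 w0=1 clk=1 w3=0 w4=1
t4.Δ2 w2=0 w0=1 clk=1 w3=0 w4=1
t4.Δ3 w2=0 w0=1 clk=1 w3=1 w4=1
t4.Δ4 w2=0 w0=1 clk=1 w3=1 w4=0
t5.Δ0 w2=0 w0=1 clk=1 w3=1 w4=0
t5.Δ1 w2=0 w0=1 clk=0 w3=1 w4=0
t6.Δ0 w2=0 w0=1 clk=0 w3=1 w4=0
t6.Δ1 w2=0 w0=1 clk=1 w3=1 w4=0
t6.Δ2 w2=1 w0=0 clk=1 w3=1 w4=0
t6.Δ3 w2=1 w0=0 clk=1 w3=1 w4=1
t7.Δ0 w2=1 w0=0 clk=1 w3=1 w4=1
t7.Δ1 w2=1 w0=0 clk=0 w3=1 w4=1
t8.Δ0 w2=1 w0=0 clk=0 w3=1 w4=1
t8.Δ1 w2=1 w0=0 clk=1 w3=1 w4=1
t8.Δ2 w2=1 w0=1 clk=1 w3=1 w4=1
t8.Δ3 w2=1 w0=1 clk=1 w3=0 w4=0
t8.Δ4 w2=1 w0=1 clk=1 w3=0 w4=1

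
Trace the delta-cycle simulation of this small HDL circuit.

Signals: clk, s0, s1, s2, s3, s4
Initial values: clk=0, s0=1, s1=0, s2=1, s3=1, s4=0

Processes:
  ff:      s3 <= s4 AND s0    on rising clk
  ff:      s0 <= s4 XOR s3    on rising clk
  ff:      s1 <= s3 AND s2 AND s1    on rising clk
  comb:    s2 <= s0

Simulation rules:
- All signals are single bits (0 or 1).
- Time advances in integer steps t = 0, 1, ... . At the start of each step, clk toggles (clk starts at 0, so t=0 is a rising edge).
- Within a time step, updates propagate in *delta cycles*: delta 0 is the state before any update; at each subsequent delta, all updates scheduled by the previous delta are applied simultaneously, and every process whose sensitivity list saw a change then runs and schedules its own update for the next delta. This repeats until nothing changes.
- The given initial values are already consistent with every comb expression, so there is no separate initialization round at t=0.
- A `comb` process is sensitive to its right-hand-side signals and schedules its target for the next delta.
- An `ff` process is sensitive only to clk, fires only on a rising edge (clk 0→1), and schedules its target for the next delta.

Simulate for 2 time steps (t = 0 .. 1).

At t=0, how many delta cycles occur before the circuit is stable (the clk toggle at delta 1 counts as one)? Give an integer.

2

[bits: s4,clk,s1,s2,s3,s0]
t=0: Δ0=000111 Δ1=010111 Δ2=010101 | 2Δ
t=1: Δ0=010101 Δ1=000101 | 1Δ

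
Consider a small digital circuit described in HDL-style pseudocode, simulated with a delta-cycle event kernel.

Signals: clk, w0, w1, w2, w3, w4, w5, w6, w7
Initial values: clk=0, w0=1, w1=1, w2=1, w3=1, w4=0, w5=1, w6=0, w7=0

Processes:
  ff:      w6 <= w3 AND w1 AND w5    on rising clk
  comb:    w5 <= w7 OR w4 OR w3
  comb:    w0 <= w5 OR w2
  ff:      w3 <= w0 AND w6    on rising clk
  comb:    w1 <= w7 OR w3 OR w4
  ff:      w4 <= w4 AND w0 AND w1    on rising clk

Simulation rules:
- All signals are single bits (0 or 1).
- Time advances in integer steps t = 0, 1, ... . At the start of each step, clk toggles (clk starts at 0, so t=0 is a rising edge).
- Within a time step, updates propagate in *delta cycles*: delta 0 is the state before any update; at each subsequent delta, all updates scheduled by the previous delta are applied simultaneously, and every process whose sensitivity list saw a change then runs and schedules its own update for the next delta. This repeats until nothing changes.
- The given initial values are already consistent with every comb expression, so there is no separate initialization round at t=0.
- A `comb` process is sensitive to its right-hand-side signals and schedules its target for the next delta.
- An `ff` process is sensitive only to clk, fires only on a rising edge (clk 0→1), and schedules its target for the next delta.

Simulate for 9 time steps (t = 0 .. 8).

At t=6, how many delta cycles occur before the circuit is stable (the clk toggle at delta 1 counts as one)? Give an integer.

3

[bits: w3,w0,clk,w7,w5,w1,w4,w6,w2]
t=0: Δ0=110011001 Δ1=111011001 Δ2=011011011 Δ3=011000011 | 3Δ
t=1: Δ0=011000011 Δ1=010000011 | 1Δ
t=2: Δ0=010000011 Δ1=011000011 Δ2=111000001 Δ3=111011001 | 3Δ
t=3: Δ0=111011001 Δ1=110011001 | 1Δ
t=4: Δ0=110011001 Δ1=111011001 Δ2=011011011 Δ3=011000011 | 3Δ
t=5: Δ0=011000011 Δ1=010000011 | 1Δ
t=6: Δ0=010000011 Δ1=011000011 Δ2=111000001 Δ3=111011001 | 3Δ
t=7: Δ0=111011001 Δ1=110011001 | 1Δ
t=8: Δ0=110011001 Δ1=111011001 Δ2=011011011 Δ3=011000011 | 3Δ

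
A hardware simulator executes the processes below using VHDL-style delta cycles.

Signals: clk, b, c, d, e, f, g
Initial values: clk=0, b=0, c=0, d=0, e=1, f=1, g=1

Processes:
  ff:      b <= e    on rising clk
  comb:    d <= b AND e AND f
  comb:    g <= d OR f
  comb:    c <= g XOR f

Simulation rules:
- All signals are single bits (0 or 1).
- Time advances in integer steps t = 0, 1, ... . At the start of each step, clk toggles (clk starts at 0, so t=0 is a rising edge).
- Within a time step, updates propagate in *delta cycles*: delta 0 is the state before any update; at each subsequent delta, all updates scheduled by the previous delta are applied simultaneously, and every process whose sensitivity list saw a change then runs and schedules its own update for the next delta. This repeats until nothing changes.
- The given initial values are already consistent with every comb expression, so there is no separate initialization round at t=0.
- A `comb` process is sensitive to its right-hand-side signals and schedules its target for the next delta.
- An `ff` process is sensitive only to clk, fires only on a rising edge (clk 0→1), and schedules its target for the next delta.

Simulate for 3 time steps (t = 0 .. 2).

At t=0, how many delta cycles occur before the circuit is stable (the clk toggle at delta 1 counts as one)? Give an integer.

[bits: c,d,e,g,f,b,clk]
t=0: Δ0=0011100 Δ1=0011101 Δ2=0011111 Δ3=0111111 | 3Δ
t=1: Δ0=0111111 Δ1=0111110 | 1Δ
t=2: Δ0=0111110 Δ1=0111111 | 1Δ

3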